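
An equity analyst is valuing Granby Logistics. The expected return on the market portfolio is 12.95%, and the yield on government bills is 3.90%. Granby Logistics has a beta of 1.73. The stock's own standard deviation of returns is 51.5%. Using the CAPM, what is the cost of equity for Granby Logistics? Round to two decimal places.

Market risk premium = E(R_m) − R_f = 12.95% − 3.90% = 9.05%
E(R) = R_f + β × MRP = 3.90% + 1.73 × 9.05% = 19.56%

19.56%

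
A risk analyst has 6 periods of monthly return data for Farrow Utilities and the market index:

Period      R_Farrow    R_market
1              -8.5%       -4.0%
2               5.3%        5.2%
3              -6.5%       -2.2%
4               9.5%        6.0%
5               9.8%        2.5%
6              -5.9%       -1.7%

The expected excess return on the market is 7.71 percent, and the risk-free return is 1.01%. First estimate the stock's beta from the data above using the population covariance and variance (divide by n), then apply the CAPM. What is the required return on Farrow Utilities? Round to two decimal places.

Mean R_i = (-8.5 + 5.3 − 6.5 + 9.5 + 9.8 − 5.9) / 6 = 0.6167%
Mean R_m = (-4.0 + 5.2 − 2.2 + 6.0 + 2.5 − 1.7) / 6 = 0.9667%
Σ(R_i − R̄_i)(R_m − R̄_m) = 163.8133  ⇒  Cov = 163.8133 / 6 = 27.3022
Σ(R_m − R̄_m)² = 87.4133  ⇒  Var(R_m) = 87.4133 / 6 = 14.5689
β = Cov / Var(R_m) = 27.3022 / 14.5689 = 1.8740
E(R) = R_f + β × MRP = 1.01% + 1.8740 × 7.71% = 15.46%

15.46%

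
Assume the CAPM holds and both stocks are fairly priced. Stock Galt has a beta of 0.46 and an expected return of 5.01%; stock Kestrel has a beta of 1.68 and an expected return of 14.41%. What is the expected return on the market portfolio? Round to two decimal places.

9.17%

Both satisfy E(R) = R_f + β·MRP, so the slope of the SML is
MRP = (14.41% − 5.01%) / (1.68 − 0.46) = 9.40% / 1.22 = 7.7049%
R_f = E(R_Galt) − β_Galt·MRP = 5.01% − 0.46 × 7.7049% = 1.4657%
E(R_m) = R_f + MRP = 1.4657% + 7.7049% = 9.17%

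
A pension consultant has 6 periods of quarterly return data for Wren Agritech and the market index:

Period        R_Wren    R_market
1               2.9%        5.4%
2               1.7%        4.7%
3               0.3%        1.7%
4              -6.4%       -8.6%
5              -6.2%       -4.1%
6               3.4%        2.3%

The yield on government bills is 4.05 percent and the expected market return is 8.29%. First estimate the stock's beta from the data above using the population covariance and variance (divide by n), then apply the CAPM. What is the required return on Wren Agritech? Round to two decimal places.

7.26%

Mean R_i = (2.9 + 1.7 + 0.3 − 6.4 − 6.2 + 3.4) / 6 = -0.7167%
Mean R_m = (5.4 + 4.7 + 1.7 − 8.6 − 4.1 + 2.3) / 6 = 0.2333%
Σ(R_i − R̄_i)(R_m − R̄_m) = 113.4433  ⇒  Cov = 113.4433 / 6 = 18.9072
Σ(R_m − R̄_m)² = 149.8733  ⇒  Var(R_m) = 149.8733 / 6 = 24.9789
β = Cov / Var(R_m) = 18.9072 / 24.9789 = 0.7569
MRP = 8.29% − 4.05% = 4.24%
E(R) = R_f + β × MRP = 4.05% + 0.7569 × 4.24% = 7.26%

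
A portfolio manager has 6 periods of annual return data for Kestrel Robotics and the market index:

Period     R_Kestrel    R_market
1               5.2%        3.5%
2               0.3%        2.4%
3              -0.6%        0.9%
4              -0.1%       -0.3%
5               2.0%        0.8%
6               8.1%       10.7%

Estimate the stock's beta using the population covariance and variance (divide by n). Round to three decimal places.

Mean R_i = (5.2 + 0.3 − 0.6 − 0.1 + 2.0 + 8.1) / 6 = 2.4833%
Mean R_m = (3.5 + 2.4 + 0.9 − 0.3 + 0.8 + 10.7) / 6 = 3.0000%
Σ(R_i − R̄_i)(R_m − R̄_m) = 61.9800  ⇒  Cov = 61.9800 / 6 = 10.3300
Σ(R_m − R̄_m)² = 80.0400  ⇒  Var(R_m) = 80.0400 / 6 = 13.3400
β = Cov / Var(R_m) = 10.3300 / 13.3400 = 0.7744

0.774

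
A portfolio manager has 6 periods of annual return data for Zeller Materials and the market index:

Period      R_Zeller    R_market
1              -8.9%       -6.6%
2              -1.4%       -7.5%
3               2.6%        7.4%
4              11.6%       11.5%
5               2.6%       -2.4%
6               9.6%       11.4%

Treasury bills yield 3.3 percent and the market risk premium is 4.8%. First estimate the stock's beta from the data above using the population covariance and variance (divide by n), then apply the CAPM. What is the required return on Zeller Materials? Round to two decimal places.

6.84%

Mean R_i = (-8.9 − 1.4 + 2.6 + 11.6 + 2.6 + 9.6) / 6 = 2.6833%
Mean R_m = (-6.6 − 7.5 + 7.4 + 11.5 − 2.4 + 11.4) / 6 = 2.3000%
Σ(R_i − R̄_i)(R_m − R̄_m) = 288.0500  ⇒  Cov = 288.0500 / 6 = 48.0083
Σ(R_m − R̄_m)² = 390.8000  ⇒  Var(R_m) = 390.8000 / 6 = 65.1333
β = Cov / Var(R_m) = 48.0083 / 65.1333 = 0.7371
E(R) = R_f + β × MRP = 3.3% + 0.7371 × 4.8% = 6.84%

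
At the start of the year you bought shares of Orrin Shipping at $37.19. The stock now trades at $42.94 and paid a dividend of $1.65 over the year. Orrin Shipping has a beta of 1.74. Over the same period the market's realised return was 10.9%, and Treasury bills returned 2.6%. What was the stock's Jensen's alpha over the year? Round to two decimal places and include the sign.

Realised HPR = (P1 + D1 − P0) / P0 = (42.94 + 1.65 − 37.19) / 37.19 = 7.40 / 37.19 = 19.8978%
MRP = 10.9% − 2.6% = 8.30%
CAPM required = R_f + β·MRP = 2.6% + 1.74 × 8.3% = 17.0420%
α = realised − required = 19.8978% − 17.0420% = +2.86%

+2.86%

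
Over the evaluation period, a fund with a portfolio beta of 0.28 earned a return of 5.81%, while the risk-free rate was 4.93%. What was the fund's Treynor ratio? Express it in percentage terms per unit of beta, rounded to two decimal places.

Treynor = (R_P − R_f) / β_P = (5.81% − 4.93%) / 0.2800 = 0.88% / 0.2800 = 3.14%

3.14%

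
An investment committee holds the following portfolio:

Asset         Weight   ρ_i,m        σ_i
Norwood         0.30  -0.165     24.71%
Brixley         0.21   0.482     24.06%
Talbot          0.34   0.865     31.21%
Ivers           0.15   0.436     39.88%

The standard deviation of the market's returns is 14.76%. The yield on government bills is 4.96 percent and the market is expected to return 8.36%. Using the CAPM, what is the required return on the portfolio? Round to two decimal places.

β_Norwood = -0.165 × 24.71% / 14.76% = -0.2762
β_Brixley = 0.482 × 24.06% / 14.76% = 0.7857
β_Talbot = 0.865 × 31.21% / 14.76% = 1.8290
β_Ivers = 0.436 × 39.88% / 14.76% = 1.1780
β_P = Σ w_i β_i = 0.30×-0.2762 + 0.21×0.7857 + 0.34×1.8290 + 0.15×1.1780 = 0.8807
MRP = 8.36% − 4.96% = 3.40%
E(R_P) = R_f + β_P × MRP = 4.96% + 0.8807 × 3.40% = 7.95%

7.95%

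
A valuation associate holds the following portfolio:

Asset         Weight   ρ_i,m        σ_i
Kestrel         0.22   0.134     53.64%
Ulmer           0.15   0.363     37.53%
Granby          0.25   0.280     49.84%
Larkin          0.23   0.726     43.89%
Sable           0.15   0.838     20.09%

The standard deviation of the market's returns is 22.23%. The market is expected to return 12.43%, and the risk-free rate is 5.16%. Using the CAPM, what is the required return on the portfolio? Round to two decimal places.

10.71%

β_Kestrel = 0.134 × 53.64% / 22.23% = 0.3233
β_Ulmer = 0.363 × 37.53% / 22.23% = 0.6128
β_Granby = 0.280 × 49.84% / 22.23% = 0.6278
β_Larkin = 0.726 × 43.89% / 22.23% = 1.4334
β_Sable = 0.838 × 20.09% / 22.23% = 0.7573
β_P = Σ w_i β_i = 0.22×0.3233 + 0.15×0.6128 + 0.25×0.6278 + 0.23×1.4334 + 0.15×0.7573 = 0.7633
MRP = 12.43% − 5.16% = 7.27%
E(R_P) = R_f + β_P × MRP = 5.16% + 0.7633 × 7.27% = 10.71%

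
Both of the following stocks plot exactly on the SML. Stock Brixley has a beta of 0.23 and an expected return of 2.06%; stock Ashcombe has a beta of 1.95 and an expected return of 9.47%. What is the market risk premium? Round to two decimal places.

Both satisfy E(R) = R_f + β·MRP, so the slope of the SML is
MRP = (9.47% − 2.06%) / (1.95 − 0.23) = 7.41% / 1.72 = 4.3081%

4.31%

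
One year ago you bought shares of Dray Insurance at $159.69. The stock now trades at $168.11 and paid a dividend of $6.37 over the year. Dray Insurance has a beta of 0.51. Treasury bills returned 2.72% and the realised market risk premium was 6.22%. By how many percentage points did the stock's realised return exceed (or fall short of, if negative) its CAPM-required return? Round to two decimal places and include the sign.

+3.37%

Realised HPR = (P1 + D1 − P0) / P0 = (168.11 + 6.37 − 159.69) / 159.69 = 14.79 / 159.69 = 9.2617%
CAPM required = R_f + β·MRP = 2.72% + 0.51 × 6.22% = 5.8922%
α = realised − required = 9.2617% − 5.8922% = +3.37%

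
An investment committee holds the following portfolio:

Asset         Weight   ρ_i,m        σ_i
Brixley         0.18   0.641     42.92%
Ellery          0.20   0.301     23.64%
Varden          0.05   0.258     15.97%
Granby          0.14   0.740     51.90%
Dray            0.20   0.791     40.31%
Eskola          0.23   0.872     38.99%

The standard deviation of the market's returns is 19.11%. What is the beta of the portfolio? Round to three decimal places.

1.369

β_Brixley = 0.641 × 42.92% / 19.11% = 1.4397
β_Ellery = 0.301 × 23.64% / 19.11% = 0.3724
β_Varden = 0.258 × 15.97% / 19.11% = 0.2156
β_Granby = 0.740 × 51.90% / 19.11% = 2.0097
β_Dray = 0.791 × 40.31% / 19.11% = 1.6685
β_Eskola = 0.872 × 38.99% / 19.11% = 1.7791
β_P = Σ w_i β_i = 0.18×1.4397 + 0.20×0.3724 + 0.05×0.2156 + 0.14×2.0097 + 0.20×1.6685 + 0.23×1.7791 = 1.3687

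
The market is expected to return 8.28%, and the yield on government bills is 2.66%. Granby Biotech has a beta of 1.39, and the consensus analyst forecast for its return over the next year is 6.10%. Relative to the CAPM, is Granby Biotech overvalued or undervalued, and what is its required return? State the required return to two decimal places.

Overvalued; required return 10.47%

MRP = 8.28% − 2.66% = 5.62%
Required return = R_f + β·MRP = 2.66% + 1.39 × 5.62% = 10.47%
Forecast 6.10% < required 10.47% → the stock plots below the SML → overvalued.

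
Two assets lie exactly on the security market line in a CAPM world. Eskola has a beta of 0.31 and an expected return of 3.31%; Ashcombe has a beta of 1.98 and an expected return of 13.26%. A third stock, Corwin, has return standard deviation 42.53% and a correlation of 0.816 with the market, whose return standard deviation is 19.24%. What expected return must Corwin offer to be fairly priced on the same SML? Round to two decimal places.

12.21%

MRP = (13.26% − 3.31%) / (1.98 − 0.31) = 5.9581%
R_f = 3.31% − 0.31 × 5.9581% = 1.4630%
β_Corwin = ρ·σ_i/σ_m = 0.816 × 42.53 / 19.24 = 1.8038
E(R_Corwin) = R_f + β × MRP = 1.4630% + 1.8038 × 5.9581% = 12.21%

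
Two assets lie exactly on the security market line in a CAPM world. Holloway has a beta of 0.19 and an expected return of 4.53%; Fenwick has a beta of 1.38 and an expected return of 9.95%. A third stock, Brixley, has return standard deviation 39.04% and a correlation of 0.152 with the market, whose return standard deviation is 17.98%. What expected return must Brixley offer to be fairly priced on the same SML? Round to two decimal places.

5.17%

MRP = (9.95% − 4.53%) / (1.38 − 0.19) = 4.5546%
R_f = 4.53% − 0.19 × 4.5546% = 3.6646%
β_Brixley = ρ·σ_i/σ_m = 0.152 × 39.04 / 17.98 = 0.3300
E(R_Brixley) = R_f + β × MRP = 3.6646% + 0.3300 × 4.5546% = 5.17%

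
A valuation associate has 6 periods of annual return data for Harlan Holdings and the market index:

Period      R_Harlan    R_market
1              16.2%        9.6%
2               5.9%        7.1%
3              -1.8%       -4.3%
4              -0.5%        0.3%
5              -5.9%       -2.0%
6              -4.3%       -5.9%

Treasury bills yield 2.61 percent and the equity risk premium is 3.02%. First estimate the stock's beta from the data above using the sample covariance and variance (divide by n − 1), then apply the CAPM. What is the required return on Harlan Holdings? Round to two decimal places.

6.22%

Mean R_i = (16.2 + 5.9 − 1.8 − 0.5 − 5.9 − 4.3) / 6 = 1.6000%
Mean R_m = (9.6 + 7.1 − 4.3 + 0.3 − 2.0 − 5.9) / 6 = 0.8000%
Σ(R_i − R̄_i)(R_m − R̄_m) = 234.4900  ⇒  Cov = 234.4900 / 5 = 46.8980
Σ(R_m − R̄_m)² = 196.1200  ⇒  Var(R_m) = 196.1200 / 5 = 39.2240
β = Cov / Var(R_m) = 46.8980 / 39.2240 = 1.1956
E(R) = R_f + β × MRP = 2.61% + 1.1956 × 3.02% = 6.22%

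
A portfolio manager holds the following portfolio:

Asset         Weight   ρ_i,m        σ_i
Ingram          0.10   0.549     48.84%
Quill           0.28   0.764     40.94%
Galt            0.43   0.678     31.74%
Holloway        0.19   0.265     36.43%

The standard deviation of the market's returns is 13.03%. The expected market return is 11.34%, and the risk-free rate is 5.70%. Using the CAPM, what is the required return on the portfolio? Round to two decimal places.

15.45%

β_Ingram = 0.549 × 48.84% / 13.03% = 2.0578
β_Quill = 0.764 × 40.94% / 13.03% = 2.4005
β_Galt = 0.678 × 31.74% / 13.03% = 1.6516
β_Holloway = 0.265 × 36.43% / 13.03% = 0.7409
β_P = Σ w_i β_i = 0.10×2.0578 + 0.28×2.4005 + 0.43×1.6516 + 0.19×0.7409 = 1.7289
MRP = 11.34% − 5.70% = 5.64%
E(R_P) = R_f + β_P × MRP = 5.70% + 1.7289 × 5.64% = 15.45%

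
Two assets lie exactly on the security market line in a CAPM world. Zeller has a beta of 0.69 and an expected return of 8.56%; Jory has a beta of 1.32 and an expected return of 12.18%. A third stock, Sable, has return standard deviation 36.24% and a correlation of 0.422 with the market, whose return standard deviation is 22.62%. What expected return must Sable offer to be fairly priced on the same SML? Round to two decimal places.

MRP = (12.18% − 8.56%) / (1.32 − 0.69) = 5.7460%
R_f = 8.56% − 0.69 × 5.7460% = 4.5953%
β_Sable = ρ·σ_i/σ_m = 0.422 × 36.24 / 22.62 = 0.6761
E(R_Sable) = R_f + β × MRP = 4.5953% + 0.6761 × 5.7460% = 8.48%

8.48%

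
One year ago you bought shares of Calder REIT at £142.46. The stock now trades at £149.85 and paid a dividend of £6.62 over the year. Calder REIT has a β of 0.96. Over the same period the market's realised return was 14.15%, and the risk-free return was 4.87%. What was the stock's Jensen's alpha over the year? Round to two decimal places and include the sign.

-3.94%

Realised HPR = (P1 + D1 − P0) / P0 = (149.85 + 6.62 − 142.46) / 142.46 = 14.01 / 142.46 = 9.8343%
MRP = 14.15% − 4.87% = 9.28%
CAPM required = R_f + β·MRP = 4.87% + 0.96 × 9.28% = 13.7788%
α = realised − required = 9.8343% − 13.7788% = -3.94%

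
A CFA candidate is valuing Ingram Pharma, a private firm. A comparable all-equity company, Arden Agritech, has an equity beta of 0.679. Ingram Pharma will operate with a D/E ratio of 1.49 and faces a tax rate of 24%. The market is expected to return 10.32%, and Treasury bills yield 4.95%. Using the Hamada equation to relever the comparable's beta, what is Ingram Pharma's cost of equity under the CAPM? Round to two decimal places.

β_L = β_U × [1 + (1 − t)(D/E)] = 0.679 × [1 + (1 − 0.24) × 1.49]
    = 0.679 × [1 + 0.76 × 1.49] = 0.679 × 2.1324 = 1.4479
MRP = 10.32% − 4.95% = 5.37%
E(R) = R_f + β_L × MRP = 4.95% + 1.4479 × 5.37% = 12.73%

12.73%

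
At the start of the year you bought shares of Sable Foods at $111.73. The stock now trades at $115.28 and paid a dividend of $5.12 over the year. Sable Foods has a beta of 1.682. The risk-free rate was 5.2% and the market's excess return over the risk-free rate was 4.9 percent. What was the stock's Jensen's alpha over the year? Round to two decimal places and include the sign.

Realised HPR = (P1 + D1 − P0) / P0 = (115.28 + 5.12 − 111.73) / 111.73 = 8.67 / 111.73 = 7.7598%
CAPM required = R_f + β·MRP = 5.2% + 1.682 × 4.9% = 13.4418%
α = realised − required = 7.7598% − 13.4418% = -5.68%

-5.68%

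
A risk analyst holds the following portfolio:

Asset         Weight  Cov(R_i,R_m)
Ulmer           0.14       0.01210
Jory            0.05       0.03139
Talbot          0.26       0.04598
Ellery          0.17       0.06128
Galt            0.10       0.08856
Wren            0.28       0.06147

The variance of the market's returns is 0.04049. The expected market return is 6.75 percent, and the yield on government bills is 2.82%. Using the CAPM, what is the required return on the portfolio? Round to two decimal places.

β_Ulmer = 0.01210 / 0.04049 = 0.2988
β_Jory = 0.03139 / 0.04049 = 0.7753
β_Talbot = 0.04598 / 0.04049 = 1.1356
β_Ellery = 0.06128 / 0.04049 = 1.5135
β_Galt = 0.08856 / 0.04049 = 2.1872
β_Wren = 0.06147 / 0.04049 = 1.5182
β_P = Σ w_i β_i = 0.14×0.2988 + 0.05×0.7753 + 0.26×1.1356 + 0.17×1.5135 + 0.10×2.1872 + 0.28×1.5182 = 1.2770
MRP = 6.75% − 2.82% = 3.93%
E(R_P) = R_f + β_P × MRP = 2.82% + 1.2770 × 3.93% = 7.84%

7.84%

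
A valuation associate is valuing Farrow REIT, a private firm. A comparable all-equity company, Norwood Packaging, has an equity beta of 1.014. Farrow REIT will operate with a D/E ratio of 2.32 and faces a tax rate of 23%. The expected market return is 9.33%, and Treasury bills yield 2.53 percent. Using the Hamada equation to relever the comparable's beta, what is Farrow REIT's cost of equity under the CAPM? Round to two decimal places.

21.74%

β_L = β_U × [1 + (1 − t)(D/E)] = 1.014 × [1 + (1 − 0.23) × 2.32]
    = 1.014 × [1 + 0.77 × 2.32] = 1.014 × 2.7864 = 2.8254
MRP = 9.33% − 2.53% = 6.80%
E(R) = R_f + β_L × MRP = 2.53% + 2.8254 × 6.80% = 21.74%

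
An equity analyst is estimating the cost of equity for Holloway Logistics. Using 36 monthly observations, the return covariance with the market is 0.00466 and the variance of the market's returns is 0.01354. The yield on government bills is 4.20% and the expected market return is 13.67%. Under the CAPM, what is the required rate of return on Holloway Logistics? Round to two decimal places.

β = Cov(R_i, R_m) / Var(R_m) = 0.00466 / 0.01354 = 0.3442
MRP = 13.67% − 4.20% = 9.47%
E(R) = R_f + β × MRP = 4.20% + 0.3442 × 9.47% = 7.46%

7.46%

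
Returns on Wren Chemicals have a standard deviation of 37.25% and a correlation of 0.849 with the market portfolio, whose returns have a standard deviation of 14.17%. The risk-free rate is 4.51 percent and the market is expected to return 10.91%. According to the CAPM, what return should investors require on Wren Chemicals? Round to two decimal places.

β = ρ × σ_i / σ_m = 0.849 × 37.25% / 14.17% = 2.2318
MRP = 10.91% − 4.51% = 6.40%
E(R) = 4.51% + 2.2318 × 6.40% = 18.79%

18.79%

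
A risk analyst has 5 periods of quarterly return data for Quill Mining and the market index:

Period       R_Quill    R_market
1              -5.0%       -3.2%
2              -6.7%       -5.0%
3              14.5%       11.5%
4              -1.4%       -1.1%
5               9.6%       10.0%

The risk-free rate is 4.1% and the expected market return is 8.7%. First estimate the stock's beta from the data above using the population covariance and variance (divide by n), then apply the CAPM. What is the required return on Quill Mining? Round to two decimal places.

Mean R_i = (-5.0 − 6.7 + 14.5 − 1.4 + 9.6) / 5 = 2.2000%
Mean R_m = (-3.2 − 5.0 + 11.5 − 1.1 + 10.0) / 5 = 2.4400%
Σ(R_i − R̄_i)(R_m − R̄_m) = 286.9500  ⇒  Cov = 286.9500 / 5 = 57.3900
Σ(R_m − R̄_m)² = 238.9320  ⇒  Var(R_m) = 238.9320 / 5 = 47.7864
β = Cov / Var(R_m) = 57.3900 / 47.7864 = 1.2010
MRP = 8.7% − 4.1% = 4.60%
E(R) = R_f + β × MRP = 4.1% + 1.2010 × 4.6% = 9.62%

9.62%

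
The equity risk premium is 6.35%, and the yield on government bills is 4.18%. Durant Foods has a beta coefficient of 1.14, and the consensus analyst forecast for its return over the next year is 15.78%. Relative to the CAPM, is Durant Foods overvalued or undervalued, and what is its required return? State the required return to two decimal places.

Undervalued; required return 11.42%

Required return = R_f + β·MRP = 4.18% + 1.14 × 6.35% = 11.42%
Forecast 15.78% > required 11.42% → the stock plots above the SML → undervalued.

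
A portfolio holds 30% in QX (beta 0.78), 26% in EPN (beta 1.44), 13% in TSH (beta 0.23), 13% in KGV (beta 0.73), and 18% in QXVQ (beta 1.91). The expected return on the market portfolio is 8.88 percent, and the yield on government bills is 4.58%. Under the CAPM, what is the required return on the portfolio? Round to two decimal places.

β_P = Σ w_i β_i = 0.30×0.78 + 0.26×1.44 + 0.13×0.23 + 0.13×0.73 + 0.18×1.91 = 1.0770
MRP = 8.88% − 4.58% = 4.30%
E(R_P) = R_f + β_P × MRP = 4.58% + 1.0770 × 4.30% = 9.21%

9.21%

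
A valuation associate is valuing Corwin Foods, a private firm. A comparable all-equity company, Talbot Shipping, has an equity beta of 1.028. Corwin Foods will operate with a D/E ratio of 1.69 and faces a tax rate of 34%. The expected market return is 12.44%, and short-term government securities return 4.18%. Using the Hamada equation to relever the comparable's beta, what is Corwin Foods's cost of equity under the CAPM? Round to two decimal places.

β_L = β_U × [1 + (1 − t)(D/E)] = 1.028 × [1 + (1 − 0.34) × 1.69]
    = 1.028 × [1 + 0.66 × 1.69] = 1.028 × 2.1154 = 2.1746
MRP = 12.44% − 4.18% = 8.26%
E(R) = R_f + β_L × MRP = 4.18% + 2.1746 × 8.26% = 22.14%

22.14%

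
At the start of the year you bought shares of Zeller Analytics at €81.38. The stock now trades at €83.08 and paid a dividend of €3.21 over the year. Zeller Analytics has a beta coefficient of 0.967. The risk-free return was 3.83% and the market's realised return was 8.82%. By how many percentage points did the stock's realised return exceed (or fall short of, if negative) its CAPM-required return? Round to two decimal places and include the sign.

-2.62%

Realised HPR = (P1 + D1 − P0) / P0 = (83.08 + 3.21 − 81.38) / 81.38 = 4.91 / 81.38 = 6.0334%
MRP = 8.82% − 3.83% = 4.99%
CAPM required = R_f + β·MRP = 3.83% + 0.967 × 4.99% = 8.65533%
α = realised − required = 6.0334% − 8.65533% = -2.62%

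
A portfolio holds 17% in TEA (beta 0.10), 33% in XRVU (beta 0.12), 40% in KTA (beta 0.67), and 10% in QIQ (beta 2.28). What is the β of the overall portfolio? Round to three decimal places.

β_P = Σ w_i β_i = 0.17×0.10 + 0.33×0.12 + 0.40×0.67 + 0.10×2.28 = 0.5526

0.553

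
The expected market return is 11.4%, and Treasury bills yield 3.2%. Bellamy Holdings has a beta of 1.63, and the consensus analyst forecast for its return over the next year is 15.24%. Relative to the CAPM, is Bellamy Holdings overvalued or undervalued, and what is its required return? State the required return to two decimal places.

MRP = 11.4% − 3.2% = 8.20%
Required return = R_f + β·MRP = 3.2% + 1.63 × 8.2% = 16.57%
Forecast 15.24% < required 16.57% → the stock plots below the SML → overvalued.

Overvalued; required return 16.57%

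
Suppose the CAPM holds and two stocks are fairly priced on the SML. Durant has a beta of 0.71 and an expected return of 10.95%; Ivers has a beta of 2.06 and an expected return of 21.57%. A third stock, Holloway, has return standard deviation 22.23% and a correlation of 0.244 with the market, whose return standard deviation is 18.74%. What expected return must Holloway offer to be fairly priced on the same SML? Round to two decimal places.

MRP = (21.57% − 10.95%) / (2.06 − 0.71) = 7.8667%
R_f = 10.95% − 0.71 × 7.8667% = 5.3646%
β_Holloway = ρ·σ_i/σ_m = 0.244 × 22.23 / 18.74 = 0.2894
E(R_Holloway) = R_f + β × MRP = 5.3646% + 0.2894 × 7.8667% = 7.64%

7.64%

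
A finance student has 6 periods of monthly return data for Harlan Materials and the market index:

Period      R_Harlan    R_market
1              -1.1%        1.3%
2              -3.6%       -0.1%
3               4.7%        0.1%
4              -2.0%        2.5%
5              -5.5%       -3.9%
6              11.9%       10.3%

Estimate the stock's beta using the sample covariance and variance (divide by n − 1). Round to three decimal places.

Mean R_i = (-1.1 − 3.6 + 4.7 − 2.0 − 5.5 + 11.9) / 6 = 0.7333%
Mean R_m = (1.3 − 0.1 + 0.1 + 2.5 − 3.9 + 10.3) / 6 = 1.7000%
Σ(R_i − R̄_i)(R_m − R̄_m) = 130.9400  ⇒  Cov = 130.9400 / 5 = 26.1880
Σ(R_m − R̄_m)² = 111.9200  ⇒  Var(R_m) = 111.9200 / 5 = 22.3840
β = Cov / Var(R_m) = 26.1880 / 22.3840 = 1.1699

1.170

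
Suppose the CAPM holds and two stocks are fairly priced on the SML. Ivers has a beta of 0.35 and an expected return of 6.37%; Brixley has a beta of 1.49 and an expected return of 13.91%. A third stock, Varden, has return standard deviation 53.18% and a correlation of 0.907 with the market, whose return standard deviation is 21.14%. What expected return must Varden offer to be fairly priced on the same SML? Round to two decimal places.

19.15%

MRP = (13.91% − 6.37%) / (1.49 − 0.35) = 6.6140%
R_f = 6.37% − 0.35 × 6.6140% = 4.0551%
β_Varden = ρ·σ_i/σ_m = 0.907 × 53.18 / 21.14 = 2.2817
E(R_Varden) = R_f + β × MRP = 4.0551% + 2.2817 × 6.6140% = 19.15%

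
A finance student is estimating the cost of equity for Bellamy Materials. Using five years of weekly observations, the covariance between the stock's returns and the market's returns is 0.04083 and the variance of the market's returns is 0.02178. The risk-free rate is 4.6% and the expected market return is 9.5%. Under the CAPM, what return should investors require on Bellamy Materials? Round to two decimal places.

β = Cov(R_i, R_m) / Var(R_m) = 0.04083 / 0.02178 = 1.8747
MRP = 9.5% − 4.6% = 4.90%
E(R) = R_f + β × MRP = 4.6% + 1.8747 × 4.9% = 13.79%

13.79%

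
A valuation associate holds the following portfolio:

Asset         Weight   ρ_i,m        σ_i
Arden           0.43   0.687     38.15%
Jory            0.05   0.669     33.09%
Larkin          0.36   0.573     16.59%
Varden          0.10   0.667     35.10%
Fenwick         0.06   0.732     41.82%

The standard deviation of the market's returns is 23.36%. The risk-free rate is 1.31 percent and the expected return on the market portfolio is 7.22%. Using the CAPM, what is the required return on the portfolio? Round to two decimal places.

β_Arden = 0.687 × 38.15% / 23.36% = 1.1220
β_Jory = 0.669 × 33.09% / 23.36% = 0.9477
β_Larkin = 0.573 × 16.59% / 23.36% = 0.4069
β_Varden = 0.667 × 35.10% / 23.36% = 1.0022
β_Fenwick = 0.732 × 41.82% / 23.36% = 1.3105
β_P = Σ w_i β_i = 0.43×1.1220 + 0.05×0.9477 + 0.36×0.4069 + 0.10×1.0022 + 0.06×1.3105 = 0.8552
MRP = 7.22% − 1.31% = 5.91%
E(R_P) = R_f + β_P × MRP = 1.31% + 0.8552 × 5.91% = 6.36%

6.36%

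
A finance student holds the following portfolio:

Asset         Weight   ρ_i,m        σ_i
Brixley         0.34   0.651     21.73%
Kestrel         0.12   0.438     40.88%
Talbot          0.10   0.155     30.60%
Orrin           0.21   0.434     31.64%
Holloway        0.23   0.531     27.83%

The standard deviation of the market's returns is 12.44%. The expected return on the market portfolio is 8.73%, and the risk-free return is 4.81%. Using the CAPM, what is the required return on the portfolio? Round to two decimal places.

9.13%

β_Brixley = 0.651 × 21.73% / 12.44% = 1.1372
β_Kestrel = 0.438 × 40.88% / 12.44% = 1.4393
β_Talbot = 0.155 × 30.60% / 12.44% = 0.3813
β_Orrin = 0.434 × 31.64% / 12.44% = 1.1038
β_Holloway = 0.531 × 27.83% / 12.44% = 1.1879
β_P = Σ w_i β_i = 0.34×1.1372 + 0.12×1.4393 + 0.10×0.3813 + 0.21×1.1038 + 0.23×1.1879 = 1.1025
MRP = 8.73% − 4.81% = 3.92%
E(R_P) = R_f + β_P × MRP = 4.81% + 1.1025 × 3.92% = 9.13%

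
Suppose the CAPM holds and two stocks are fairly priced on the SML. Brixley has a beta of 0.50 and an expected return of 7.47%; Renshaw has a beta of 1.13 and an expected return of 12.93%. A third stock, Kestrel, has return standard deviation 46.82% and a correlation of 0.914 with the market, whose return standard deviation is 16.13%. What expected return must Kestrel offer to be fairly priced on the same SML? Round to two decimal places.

26.13%

MRP = (12.93% − 7.47%) / (1.13 − 0.50) = 8.6667%
R_f = 7.47% − 0.50 × 8.6667% = 3.1367%
β_Kestrel = ρ·σ_i/σ_m = 0.914 × 46.82 / 16.13 = 2.6530
E(R_Kestrel) = R_f + β × MRP = 3.1367% + 2.6530 × 8.6667% = 26.13%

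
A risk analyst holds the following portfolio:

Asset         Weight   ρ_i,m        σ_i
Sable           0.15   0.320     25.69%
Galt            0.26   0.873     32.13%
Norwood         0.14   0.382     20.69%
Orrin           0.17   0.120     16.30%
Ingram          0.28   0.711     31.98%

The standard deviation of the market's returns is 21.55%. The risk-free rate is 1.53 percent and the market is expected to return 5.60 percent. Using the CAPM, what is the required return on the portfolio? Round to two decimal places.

4.61%

β_Sable = 0.320 × 25.69% / 21.55% = 0.3815
β_Galt = 0.873 × 32.13% / 21.55% = 1.3016
β_Norwood = 0.382 × 20.69% / 21.55% = 0.3668
β_Orrin = 0.120 × 16.30% / 21.55% = 0.0908
β_Ingram = 0.711 × 31.98% / 21.55% = 1.0551
β_P = Σ w_i β_i = 0.15×0.3815 + 0.26×1.3016 + 0.14×0.3668 + 0.17×0.0908 + 0.28×1.0551 = 0.7579
MRP = 5.60% − 1.53% = 4.07%
E(R_P) = R_f + β_P × MRP = 1.53% + 0.7579 × 4.07% = 4.61%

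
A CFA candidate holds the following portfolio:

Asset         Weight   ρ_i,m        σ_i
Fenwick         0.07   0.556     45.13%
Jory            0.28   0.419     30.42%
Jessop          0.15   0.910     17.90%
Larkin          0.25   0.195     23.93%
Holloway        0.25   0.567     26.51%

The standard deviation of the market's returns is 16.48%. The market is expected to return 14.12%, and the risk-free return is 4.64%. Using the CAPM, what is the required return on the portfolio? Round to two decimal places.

11.94%

β_Fenwick = 0.556 × 45.13% / 16.48% = 1.5226
β_Jory = 0.419 × 30.42% / 16.48% = 0.7734
β_Jessop = 0.910 × 17.90% / 16.48% = 0.9884
β_Larkin = 0.195 × 23.93% / 16.48% = 0.2832
β_Holloway = 0.567 × 26.51% / 16.48% = 0.9121
β_P = Σ w_i β_i = 0.07×1.5226 + 0.28×0.7734 + 0.15×0.9884 + 0.25×0.2832 + 0.25×0.9121 = 0.7702
MRP = 14.12% − 4.64% = 9.48%
E(R_P) = R_f + β_P × MRP = 4.64% + 0.7702 × 9.48% = 11.94%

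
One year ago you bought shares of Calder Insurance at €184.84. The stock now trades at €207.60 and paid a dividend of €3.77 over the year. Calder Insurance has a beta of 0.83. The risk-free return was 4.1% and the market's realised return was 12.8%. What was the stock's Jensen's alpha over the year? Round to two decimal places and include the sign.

+3.03%

Realised HPR = (P1 + D1 − P0) / P0 = (207.60 + 3.77 − 184.84) / 184.84 = 26.53 / 184.84 = 14.3530%
MRP = 12.8% − 4.1% = 8.70%
CAPM required = R_f + β·MRP = 4.1% + 0.83 × 8.7% = 11.3210%
α = realised − required = 14.3530% − 11.3210% = +3.03%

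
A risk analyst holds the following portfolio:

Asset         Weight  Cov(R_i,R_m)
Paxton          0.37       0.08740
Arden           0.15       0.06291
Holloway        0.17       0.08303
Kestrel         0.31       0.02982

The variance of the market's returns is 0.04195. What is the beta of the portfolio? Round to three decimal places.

β_Paxton = 0.08740 / 0.04195 = 2.0834
β_Arden = 0.06291 / 0.04195 = 1.4996
β_Holloway = 0.08303 / 0.04195 = 1.9793
β_Kestrel = 0.02982 / 0.04195 = 0.7108
β_P = Σ w_i β_i = 0.37×2.0834 + 0.15×1.4996 + 0.17×1.9793 + 0.31×0.7108 = 1.5526

1.553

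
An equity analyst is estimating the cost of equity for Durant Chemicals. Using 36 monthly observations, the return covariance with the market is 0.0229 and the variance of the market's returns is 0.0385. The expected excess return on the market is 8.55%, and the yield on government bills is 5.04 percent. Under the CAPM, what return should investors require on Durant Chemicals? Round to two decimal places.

10.13%

β = Cov(R_i, R_m) / Var(R_m) = 0.0229 / 0.0385 = 0.5948
E(R) = R_f + β × MRP = 5.04% + 0.5948 × 8.55% = 10.13%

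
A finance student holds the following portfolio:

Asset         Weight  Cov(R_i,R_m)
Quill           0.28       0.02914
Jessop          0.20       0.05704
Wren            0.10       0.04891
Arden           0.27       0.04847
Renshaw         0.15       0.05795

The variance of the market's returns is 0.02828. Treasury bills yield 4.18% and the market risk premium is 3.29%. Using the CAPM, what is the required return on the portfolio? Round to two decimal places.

9.56%

β_Quill = 0.02914 / 0.02828 = 1.0304
β_Jessop = 0.05704 / 0.02828 = 2.0170
β_Wren = 0.04891 / 0.02828 = 1.7295
β_Arden = 0.04847 / 0.02828 = 1.7139
β_Renshaw = 0.05795 / 0.02828 = 2.0492
β_P = Σ w_i β_i = 0.28×1.0304 + 0.20×2.0170 + 0.10×1.7295 + 0.27×1.7139 + 0.15×2.0492 = 1.6350
E(R_P) = R_f + β_P × MRP = 4.18% + 1.6350 × 3.29% = 9.56%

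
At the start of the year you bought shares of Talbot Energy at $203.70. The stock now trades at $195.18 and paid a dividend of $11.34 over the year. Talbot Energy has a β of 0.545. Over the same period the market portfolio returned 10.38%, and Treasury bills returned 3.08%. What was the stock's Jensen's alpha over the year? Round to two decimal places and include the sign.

-5.67%

Realised HPR = (P1 + D1 − P0) / P0 = (195.18 + 11.34 − 203.70) / 203.70 = 2.82 / 203.70 = 1.3844%
MRP = 10.38% − 3.08% = 7.30%
CAPM required = R_f + β·MRP = 3.08% + 0.545 × 7.30% = 7.05850%
α = realised − required = 1.3844% − 7.05850% = -5.67%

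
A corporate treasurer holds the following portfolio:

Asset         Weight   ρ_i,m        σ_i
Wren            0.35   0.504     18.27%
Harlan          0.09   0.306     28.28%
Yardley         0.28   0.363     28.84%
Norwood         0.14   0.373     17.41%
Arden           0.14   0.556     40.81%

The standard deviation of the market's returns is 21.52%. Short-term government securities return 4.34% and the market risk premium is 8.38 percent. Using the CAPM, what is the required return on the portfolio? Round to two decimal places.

β_Wren = 0.504 × 18.27% / 21.52% = 0.4279
β_Harlan = 0.306 × 28.28% / 21.52% = 0.4021
β_Yardley = 0.363 × 28.84% / 21.52% = 0.4865
β_Norwood = 0.373 × 17.41% / 21.52% = 0.3018
β_Arden = 0.556 × 40.81% / 21.52% = 1.0544
β_P = Σ w_i β_i = 0.35×0.4279 + 0.09×0.4021 + 0.28×0.4865 + 0.14×0.3018 + 0.14×1.0544 = 0.5120
E(R_P) = R_f + β_P × MRP = 4.34% + 0.5120 × 8.38% = 8.63%

8.63%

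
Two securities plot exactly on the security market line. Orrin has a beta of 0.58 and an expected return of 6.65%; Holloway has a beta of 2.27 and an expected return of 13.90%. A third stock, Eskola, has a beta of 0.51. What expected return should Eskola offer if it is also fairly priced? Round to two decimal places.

6.35%

MRP (SML slope) = (13.90% − 6.65%) / (2.27 − 0.58) = 7.25% / 1.69 = 4.2899%
R_f (intercept) = 6.65% − 0.58 × 4.2899% = 4.1619%
E(R_Eskola) = R_f + β × MRP = 4.1619% + 0.51 × 4.2899% = 6.35%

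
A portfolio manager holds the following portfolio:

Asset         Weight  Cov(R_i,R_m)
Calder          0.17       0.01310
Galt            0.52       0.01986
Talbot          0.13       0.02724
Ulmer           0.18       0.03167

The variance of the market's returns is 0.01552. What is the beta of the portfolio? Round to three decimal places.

1.404

β_Calder = 0.01310 / 0.01552 = 0.8441
β_Galt = 0.01986 / 0.01552 = 1.2796
β_Talbot = 0.02724 / 0.01552 = 1.7552
β_Ulmer = 0.03167 / 0.01552 = 2.0406
β_P = Σ w_i β_i = 0.17×0.8441 + 0.52×1.2796 + 0.13×1.7552 + 0.18×2.0406 = 1.4044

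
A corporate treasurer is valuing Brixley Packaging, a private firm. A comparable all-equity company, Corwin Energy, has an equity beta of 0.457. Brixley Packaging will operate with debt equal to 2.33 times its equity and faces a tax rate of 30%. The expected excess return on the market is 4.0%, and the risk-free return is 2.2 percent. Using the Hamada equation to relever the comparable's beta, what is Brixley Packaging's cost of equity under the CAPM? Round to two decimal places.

7.01%

β_L = β_U × [1 + (1 − t)(D/E)] = 0.457 × [1 + (1 − 0.30) × 2.33]
    = 0.457 × [1 + 0.70 × 2.33] = 0.457 × 2.6310 = 1.2024
E(R) = R_f + β_L × MRP = 2.2% + 1.2024 × 4.0% = 7.01%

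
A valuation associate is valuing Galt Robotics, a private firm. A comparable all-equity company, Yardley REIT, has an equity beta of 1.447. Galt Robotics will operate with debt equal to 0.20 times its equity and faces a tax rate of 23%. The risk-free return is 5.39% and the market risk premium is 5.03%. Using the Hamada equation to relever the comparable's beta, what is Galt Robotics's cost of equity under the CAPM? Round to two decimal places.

13.79%

β_L = β_U × [1 + (1 − t)(D/E)] = 1.447 × [1 + (1 − 0.23) × 0.20]
    = 1.447 × [1 + 0.77 × 0.20] = 1.447 × 1.1540 = 1.6698
E(R) = R_f + β_L × MRP = 5.39% + 1.6698 × 5.03% = 13.79%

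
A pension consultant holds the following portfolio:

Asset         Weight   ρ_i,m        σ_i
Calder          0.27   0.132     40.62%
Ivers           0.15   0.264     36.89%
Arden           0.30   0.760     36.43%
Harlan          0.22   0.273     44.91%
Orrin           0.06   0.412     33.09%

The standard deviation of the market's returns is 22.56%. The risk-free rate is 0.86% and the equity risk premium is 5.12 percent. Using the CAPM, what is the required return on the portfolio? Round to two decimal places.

4.20%

β_Calder = 0.132 × 40.62% / 22.56% = 0.2377
β_Ivers = 0.264 × 36.89% / 22.56% = 0.4317
β_Arden = 0.760 × 36.43% / 22.56% = 1.2273
β_Harlan = 0.273 × 44.91% / 22.56% = 0.5435
β_Orrin = 0.412 × 33.09% / 22.56% = 0.6043
β_P = Σ w_i β_i = 0.27×0.2377 + 0.15×0.4317 + 0.30×1.2273 + 0.22×0.5435 + 0.06×0.6043 = 0.6530
E(R_P) = R_f + β_P × MRP = 0.86% + 0.6530 × 5.12% = 4.20%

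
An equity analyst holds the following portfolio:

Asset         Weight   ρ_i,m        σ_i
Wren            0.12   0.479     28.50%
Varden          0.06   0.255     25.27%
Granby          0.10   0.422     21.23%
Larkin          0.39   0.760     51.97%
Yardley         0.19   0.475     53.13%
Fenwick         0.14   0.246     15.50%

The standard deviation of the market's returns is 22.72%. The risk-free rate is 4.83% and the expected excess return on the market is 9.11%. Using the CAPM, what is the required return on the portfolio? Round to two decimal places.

14.31%

β_Wren = 0.479 × 28.50% / 22.72% = 0.6009
β_Varden = 0.255 × 25.27% / 22.72% = 0.2836
β_Granby = 0.422 × 21.23% / 22.72% = 0.3943
β_Larkin = 0.760 × 51.97% / 22.72% = 1.7384
β_Yardley = 0.475 × 53.13% / 22.72% = 1.1108
β_Fenwick = 0.246 × 15.50% / 22.72% = 0.1678
β_P = Σ w_i β_i = 0.12×0.6009 + 0.06×0.2836 + 0.10×0.3943 + 0.39×1.7384 + 0.19×1.1108 + 0.14×0.1678 = 1.0411
E(R_P) = R_f + β_P × MRP = 4.83% + 1.0411 × 9.11% = 14.31%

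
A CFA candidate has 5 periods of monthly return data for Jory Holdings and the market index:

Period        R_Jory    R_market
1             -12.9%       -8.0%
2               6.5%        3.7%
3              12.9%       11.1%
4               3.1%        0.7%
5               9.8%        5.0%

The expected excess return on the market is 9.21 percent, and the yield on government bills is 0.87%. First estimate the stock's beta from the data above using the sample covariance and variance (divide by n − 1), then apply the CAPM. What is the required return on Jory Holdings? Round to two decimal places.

Mean R_i = (-12.9 + 6.5 + 12.9 + 3.1 + 9.8) / 5 = 3.8800%
Mean R_m = (-8.0 + 3.7 + 11.1 + 0.7 + 5.0) / 5 = 2.5000%
Σ(R_i − R̄_i)(R_m − R̄_m) = 273.1100  ⇒  Cov = 273.1100 / 4 = 68.2775
Σ(R_m − R̄_m)² = 195.1400  ⇒  Var(R_m) = 195.1400 / 4 = 48.7850
β = Cov / Var(R_m) = 68.2775 / 48.7850 = 1.3996
E(R) = R_f + β × MRP = 0.87% + 1.3996 × 9.21% = 13.76%

13.76%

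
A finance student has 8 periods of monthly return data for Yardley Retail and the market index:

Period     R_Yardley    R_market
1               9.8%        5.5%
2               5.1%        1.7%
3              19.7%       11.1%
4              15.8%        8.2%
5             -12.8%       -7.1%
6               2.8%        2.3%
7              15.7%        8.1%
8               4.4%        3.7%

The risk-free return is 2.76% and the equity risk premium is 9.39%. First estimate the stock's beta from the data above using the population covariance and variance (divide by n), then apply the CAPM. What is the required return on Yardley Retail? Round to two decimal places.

19.89%

Mean R_i = (9.8 + 5.1 + 19.7 + 15.8 − 12.8 + 2.8 + 15.7 + 4.4) / 8 = 7.5625%
Mean R_m = (5.5 + 1.7 + 11.1 + 8.2 − 7.1 + 2.3 + 8.1 + 3.7) / 8 = 4.1875%
Σ(R_i − R̄_i)(R_m − R̄_m) = 398.2263  ⇒  Cov = 398.2263 / 8 = 49.7783
Σ(R_m − R̄_m)² = 218.3088  ⇒  Var(R_m) = 218.3088 / 8 = 27.2886
β = Cov / Var(R_m) = 49.7783 / 27.2886 = 1.8241
E(R) = R_f + β × MRP = 2.76% + 1.8241 × 9.39% = 19.89%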